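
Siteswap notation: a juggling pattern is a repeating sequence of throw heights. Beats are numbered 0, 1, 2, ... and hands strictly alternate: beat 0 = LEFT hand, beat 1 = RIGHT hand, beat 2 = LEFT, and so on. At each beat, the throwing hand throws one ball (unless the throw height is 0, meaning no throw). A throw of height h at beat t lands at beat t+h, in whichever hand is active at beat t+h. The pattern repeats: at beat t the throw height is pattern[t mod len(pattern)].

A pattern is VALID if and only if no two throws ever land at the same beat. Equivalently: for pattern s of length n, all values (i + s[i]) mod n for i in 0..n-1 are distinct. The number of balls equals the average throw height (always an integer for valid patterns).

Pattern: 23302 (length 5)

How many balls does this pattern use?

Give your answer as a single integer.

Answer: 2

Derivation:
Pattern = [2, 3, 3, 0, 2], length n = 5
  position 0: throw height = 2, running sum = 2
  position 1: throw height = 3, running sum = 5
  position 2: throw height = 3, running sum = 8
  position 3: throw height = 0, running sum = 8
  position 4: throw height = 2, running sum = 10
Total sum = 10; balls = sum / n = 10 / 5 = 2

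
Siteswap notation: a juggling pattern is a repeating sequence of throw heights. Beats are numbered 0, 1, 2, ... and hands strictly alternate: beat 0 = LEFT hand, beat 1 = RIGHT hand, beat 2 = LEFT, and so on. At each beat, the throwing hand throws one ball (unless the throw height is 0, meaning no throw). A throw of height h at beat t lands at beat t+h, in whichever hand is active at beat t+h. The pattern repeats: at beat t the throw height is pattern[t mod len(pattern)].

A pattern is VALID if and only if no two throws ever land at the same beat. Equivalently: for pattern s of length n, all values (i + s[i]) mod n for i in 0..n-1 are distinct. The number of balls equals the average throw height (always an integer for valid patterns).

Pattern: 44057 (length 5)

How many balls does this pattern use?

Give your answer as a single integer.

Pattern = [4, 4, 0, 5, 7], length n = 5
  position 0: throw height = 4, running sum = 4
  position 1: throw height = 4, running sum = 8
  position 2: throw height = 0, running sum = 8
  position 3: throw height = 5, running sum = 13
  position 4: throw height = 7, running sum = 20
Total sum = 20; balls = sum / n = 20 / 5 = 4

Answer: 4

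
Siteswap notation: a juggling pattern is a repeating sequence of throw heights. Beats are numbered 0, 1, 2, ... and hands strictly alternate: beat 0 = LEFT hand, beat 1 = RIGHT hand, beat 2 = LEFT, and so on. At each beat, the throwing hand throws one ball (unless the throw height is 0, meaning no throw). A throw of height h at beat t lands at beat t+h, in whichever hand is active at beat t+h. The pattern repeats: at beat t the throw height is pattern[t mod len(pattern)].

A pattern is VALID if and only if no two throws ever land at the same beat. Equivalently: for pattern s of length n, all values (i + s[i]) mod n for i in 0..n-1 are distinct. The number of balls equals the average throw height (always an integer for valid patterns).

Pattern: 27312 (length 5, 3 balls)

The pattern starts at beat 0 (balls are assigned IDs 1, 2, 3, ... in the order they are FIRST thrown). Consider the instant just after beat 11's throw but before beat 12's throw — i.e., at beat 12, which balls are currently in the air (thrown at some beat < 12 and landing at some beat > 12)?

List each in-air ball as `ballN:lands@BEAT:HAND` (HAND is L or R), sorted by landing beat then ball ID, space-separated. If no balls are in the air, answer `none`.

Answer: ball3:lands@13:R ball2:lands@18:L

Derivation:
Beat 0 (L): throw ball1 h=2 -> lands@2:L; in-air after throw: [b1@2:L]
Beat 1 (R): throw ball2 h=7 -> lands@8:L; in-air after throw: [b1@2:L b2@8:L]
Beat 2 (L): throw ball1 h=3 -> lands@5:R; in-air after throw: [b1@5:R b2@8:L]
Beat 3 (R): throw ball3 h=1 -> lands@4:L; in-air after throw: [b3@4:L b1@5:R b2@8:L]
Beat 4 (L): throw ball3 h=2 -> lands@6:L; in-air after throw: [b1@5:R b3@6:L b2@8:L]
Beat 5 (R): throw ball1 h=2 -> lands@7:R; in-air after throw: [b3@6:L b1@7:R b2@8:L]
Beat 6 (L): throw ball3 h=7 -> lands@13:R; in-air after throw: [b1@7:R b2@8:L b3@13:R]
Beat 7 (R): throw ball1 h=3 -> lands@10:L; in-air after throw: [b2@8:L b1@10:L b3@13:R]
Beat 8 (L): throw ball2 h=1 -> lands@9:R; in-air after throw: [b2@9:R b1@10:L b3@13:R]
Beat 9 (R): throw ball2 h=2 -> lands@11:R; in-air after throw: [b1@10:L b2@11:R b3@13:R]
Beat 10 (L): throw ball1 h=2 -> lands@12:L; in-air after throw: [b2@11:R b1@12:L b3@13:R]
Beat 11 (R): throw ball2 h=7 -> lands@18:L; in-air after throw: [b1@12:L b3@13:R b2@18:L]
Beat 12 (L): throw ball1 h=3 -> lands@15:R; in-air after throw: [b3@13:R b1@15:R b2@18:L]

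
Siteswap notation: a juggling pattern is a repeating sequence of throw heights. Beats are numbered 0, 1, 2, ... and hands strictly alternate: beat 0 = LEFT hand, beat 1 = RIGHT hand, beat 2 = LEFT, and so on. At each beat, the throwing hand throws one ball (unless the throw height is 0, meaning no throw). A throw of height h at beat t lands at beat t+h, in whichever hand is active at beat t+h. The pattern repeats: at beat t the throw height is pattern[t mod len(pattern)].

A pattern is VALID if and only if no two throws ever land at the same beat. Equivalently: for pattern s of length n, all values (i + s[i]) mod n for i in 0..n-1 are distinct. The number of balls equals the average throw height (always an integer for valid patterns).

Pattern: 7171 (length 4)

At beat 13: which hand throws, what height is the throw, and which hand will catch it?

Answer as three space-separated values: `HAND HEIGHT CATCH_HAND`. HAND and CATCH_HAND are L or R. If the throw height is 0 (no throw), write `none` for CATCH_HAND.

Answer: R 1 L

Derivation:
Beat 13: 13 mod 2 = 1, so hand = R
Throw height = pattern[13 mod 4] = pattern[1] = 1
Lands at beat 13+1=14, 14 mod 2 = 0, so catch hand = L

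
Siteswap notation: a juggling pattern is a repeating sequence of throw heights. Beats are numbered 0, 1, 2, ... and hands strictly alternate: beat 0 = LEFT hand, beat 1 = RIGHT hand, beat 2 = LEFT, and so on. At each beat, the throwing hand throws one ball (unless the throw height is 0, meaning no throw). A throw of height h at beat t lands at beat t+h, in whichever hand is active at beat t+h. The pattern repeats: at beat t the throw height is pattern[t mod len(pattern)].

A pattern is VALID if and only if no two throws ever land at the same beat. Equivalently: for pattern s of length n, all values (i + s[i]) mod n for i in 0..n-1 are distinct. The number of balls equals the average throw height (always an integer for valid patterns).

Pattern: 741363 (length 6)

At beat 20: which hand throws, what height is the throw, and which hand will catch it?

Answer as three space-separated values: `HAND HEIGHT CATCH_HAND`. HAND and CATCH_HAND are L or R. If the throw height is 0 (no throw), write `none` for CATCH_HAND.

Beat 20: 20 mod 2 = 0, so hand = L
Throw height = pattern[20 mod 6] = pattern[2] = 1
Lands at beat 20+1=21, 21 mod 2 = 1, so catch hand = R

Answer: L 1 R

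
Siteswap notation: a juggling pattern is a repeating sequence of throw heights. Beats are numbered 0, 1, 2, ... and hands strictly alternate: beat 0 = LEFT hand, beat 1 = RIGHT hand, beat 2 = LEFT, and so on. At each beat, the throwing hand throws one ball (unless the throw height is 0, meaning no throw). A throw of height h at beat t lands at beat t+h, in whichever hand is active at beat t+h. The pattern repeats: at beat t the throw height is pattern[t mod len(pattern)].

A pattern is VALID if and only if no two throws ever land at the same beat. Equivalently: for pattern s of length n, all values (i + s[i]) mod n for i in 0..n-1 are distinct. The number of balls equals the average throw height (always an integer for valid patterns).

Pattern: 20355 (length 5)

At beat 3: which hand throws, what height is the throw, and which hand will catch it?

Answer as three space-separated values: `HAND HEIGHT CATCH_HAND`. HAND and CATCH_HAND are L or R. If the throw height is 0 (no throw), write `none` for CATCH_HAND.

Answer: R 5 L

Derivation:
Beat 3: 3 mod 2 = 1, so hand = R
Throw height = pattern[3 mod 5] = pattern[3] = 5
Lands at beat 3+5=8, 8 mod 2 = 0, so catch hand = L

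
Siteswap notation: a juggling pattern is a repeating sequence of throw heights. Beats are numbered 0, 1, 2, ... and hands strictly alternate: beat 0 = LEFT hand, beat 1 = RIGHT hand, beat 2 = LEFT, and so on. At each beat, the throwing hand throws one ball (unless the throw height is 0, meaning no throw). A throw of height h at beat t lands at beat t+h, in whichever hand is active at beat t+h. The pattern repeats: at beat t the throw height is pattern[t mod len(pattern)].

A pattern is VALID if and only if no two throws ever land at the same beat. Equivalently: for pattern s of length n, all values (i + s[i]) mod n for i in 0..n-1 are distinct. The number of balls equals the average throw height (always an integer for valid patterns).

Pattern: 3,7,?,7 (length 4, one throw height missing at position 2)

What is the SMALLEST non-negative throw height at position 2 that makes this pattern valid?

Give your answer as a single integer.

Answer: 3

Derivation:
i=0: (0 + 3) mod 4 = 3
i=1: (1 + 7) mod 4 = 0
i=2: s[i]=? (unknown)
i=3: (3 + 7) mod 4 = 2
Known residues: [0, 2, 3]; need a permutation of 0..3, so missing residue r = 1
Need (2 + s) mod 4 = 1; smallest s = (1 - 2) mod 4 = 3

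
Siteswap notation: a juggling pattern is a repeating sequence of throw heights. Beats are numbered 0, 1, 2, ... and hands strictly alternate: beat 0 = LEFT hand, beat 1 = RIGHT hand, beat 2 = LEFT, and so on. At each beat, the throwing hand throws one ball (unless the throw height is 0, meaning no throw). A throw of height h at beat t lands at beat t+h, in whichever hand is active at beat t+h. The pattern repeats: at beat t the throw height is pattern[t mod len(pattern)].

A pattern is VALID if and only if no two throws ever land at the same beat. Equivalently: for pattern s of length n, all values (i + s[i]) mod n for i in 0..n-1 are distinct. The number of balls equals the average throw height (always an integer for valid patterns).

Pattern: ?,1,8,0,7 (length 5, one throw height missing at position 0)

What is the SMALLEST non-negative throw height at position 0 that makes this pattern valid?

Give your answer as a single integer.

i=0: s[i]=? (unknown)
i=1: (1 + 1) mod 5 = 2
i=2: (2 + 8) mod 5 = 0
i=3: (3 + 0) mod 5 = 3
i=4: (4 + 7) mod 5 = 1
Known residues: [0, 1, 2, 3]; need a permutation of 0..4, so missing residue r = 4
Need (0 + s) mod 5 = 4; smallest s = (4 - 0) mod 5 = 4

Answer: 4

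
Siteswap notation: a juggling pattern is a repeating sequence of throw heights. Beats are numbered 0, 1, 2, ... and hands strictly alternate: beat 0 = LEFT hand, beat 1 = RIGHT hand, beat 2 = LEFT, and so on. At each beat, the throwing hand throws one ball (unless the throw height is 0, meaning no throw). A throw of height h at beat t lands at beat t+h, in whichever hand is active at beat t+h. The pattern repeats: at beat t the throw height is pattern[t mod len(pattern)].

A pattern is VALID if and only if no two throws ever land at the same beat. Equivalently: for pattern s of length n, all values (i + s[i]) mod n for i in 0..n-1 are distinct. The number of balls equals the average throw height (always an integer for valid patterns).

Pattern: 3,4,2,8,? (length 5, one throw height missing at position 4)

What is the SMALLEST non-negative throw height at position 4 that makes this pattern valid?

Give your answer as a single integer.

Answer: 3

Derivation:
i=0: (0 + 3) mod 5 = 3
i=1: (1 + 4) mod 5 = 0
i=2: (2 + 2) mod 5 = 4
i=3: (3 + 8) mod 5 = 1
i=4: s[i]=? (unknown)
Known residues: [0, 1, 3, 4]; need a permutation of 0..4, so missing residue r = 2
Need (4 + s) mod 5 = 2; smallest s = (2 - 4) mod 5 = 3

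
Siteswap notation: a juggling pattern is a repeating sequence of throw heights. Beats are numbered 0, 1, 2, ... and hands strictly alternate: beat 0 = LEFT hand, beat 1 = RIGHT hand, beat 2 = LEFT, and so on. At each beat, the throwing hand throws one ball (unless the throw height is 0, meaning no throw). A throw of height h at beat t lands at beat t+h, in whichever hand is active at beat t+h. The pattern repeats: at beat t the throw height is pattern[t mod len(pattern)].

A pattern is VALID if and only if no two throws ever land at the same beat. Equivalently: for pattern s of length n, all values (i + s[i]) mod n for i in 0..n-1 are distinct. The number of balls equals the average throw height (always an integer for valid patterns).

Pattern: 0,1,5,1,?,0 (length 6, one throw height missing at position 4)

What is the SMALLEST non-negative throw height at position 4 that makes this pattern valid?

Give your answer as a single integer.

Answer: 5

Derivation:
i=0: (0 + 0) mod 6 = 0
i=1: (1 + 1) mod 6 = 2
i=2: (2 + 5) mod 6 = 1
i=3: (3 + 1) mod 6 = 4
i=4: s[i]=? (unknown)
i=5: (5 + 0) mod 6 = 5
Known residues: [0, 1, 2, 4, 5]; need a permutation of 0..5, so missing residue r = 3
Need (4 + s) mod 6 = 3; smallest s = (3 - 4) mod 6 = 5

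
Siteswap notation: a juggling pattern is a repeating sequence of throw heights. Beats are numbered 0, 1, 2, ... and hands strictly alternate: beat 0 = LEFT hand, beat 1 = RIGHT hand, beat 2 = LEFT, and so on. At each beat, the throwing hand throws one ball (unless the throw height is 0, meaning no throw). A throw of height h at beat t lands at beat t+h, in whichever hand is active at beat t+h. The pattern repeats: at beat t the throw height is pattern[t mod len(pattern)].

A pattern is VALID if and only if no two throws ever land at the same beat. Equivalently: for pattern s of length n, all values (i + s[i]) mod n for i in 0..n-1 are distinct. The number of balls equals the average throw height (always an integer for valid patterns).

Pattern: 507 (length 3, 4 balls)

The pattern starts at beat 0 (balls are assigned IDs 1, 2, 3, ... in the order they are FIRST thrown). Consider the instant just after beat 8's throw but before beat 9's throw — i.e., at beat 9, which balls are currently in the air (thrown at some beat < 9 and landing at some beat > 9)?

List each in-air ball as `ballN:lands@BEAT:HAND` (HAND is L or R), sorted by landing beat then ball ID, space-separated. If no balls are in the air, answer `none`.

Beat 0 (L): throw ball1 h=5 -> lands@5:R; in-air after throw: [b1@5:R]
Beat 2 (L): throw ball2 h=7 -> lands@9:R; in-air after throw: [b1@5:R b2@9:R]
Beat 3 (R): throw ball3 h=5 -> lands@8:L; in-air after throw: [b1@5:R b3@8:L b2@9:R]
Beat 5 (R): throw ball1 h=7 -> lands@12:L; in-air after throw: [b3@8:L b2@9:R b1@12:L]
Beat 6 (L): throw ball4 h=5 -> lands@11:R; in-air after throw: [b3@8:L b2@9:R b4@11:R b1@12:L]
Beat 8 (L): throw ball3 h=7 -> lands@15:R; in-air after throw: [b2@9:R b4@11:R b1@12:L b3@15:R]
Beat 9 (R): throw ball2 h=5 -> lands@14:L; in-air after throw: [b4@11:R b1@12:L b2@14:L b3@15:R]

Answer: ball4:lands@11:R ball1:lands@12:L ball3:lands@15:R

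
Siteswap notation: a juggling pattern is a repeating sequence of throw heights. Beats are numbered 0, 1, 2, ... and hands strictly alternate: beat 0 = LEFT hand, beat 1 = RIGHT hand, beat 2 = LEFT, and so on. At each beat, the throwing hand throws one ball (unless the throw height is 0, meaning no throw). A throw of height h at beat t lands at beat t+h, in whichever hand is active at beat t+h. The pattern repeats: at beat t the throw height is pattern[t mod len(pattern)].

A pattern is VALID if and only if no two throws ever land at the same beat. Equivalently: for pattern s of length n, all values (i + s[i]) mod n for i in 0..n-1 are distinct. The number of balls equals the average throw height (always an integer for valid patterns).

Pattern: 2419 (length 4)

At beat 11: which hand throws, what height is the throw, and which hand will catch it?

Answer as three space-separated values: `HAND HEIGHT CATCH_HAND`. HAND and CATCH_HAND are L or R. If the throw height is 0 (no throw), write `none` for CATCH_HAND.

Beat 11: 11 mod 2 = 1, so hand = R
Throw height = pattern[11 mod 4] = pattern[3] = 9
Lands at beat 11+9=20, 20 mod 2 = 0, so catch hand = L

Answer: R 9 L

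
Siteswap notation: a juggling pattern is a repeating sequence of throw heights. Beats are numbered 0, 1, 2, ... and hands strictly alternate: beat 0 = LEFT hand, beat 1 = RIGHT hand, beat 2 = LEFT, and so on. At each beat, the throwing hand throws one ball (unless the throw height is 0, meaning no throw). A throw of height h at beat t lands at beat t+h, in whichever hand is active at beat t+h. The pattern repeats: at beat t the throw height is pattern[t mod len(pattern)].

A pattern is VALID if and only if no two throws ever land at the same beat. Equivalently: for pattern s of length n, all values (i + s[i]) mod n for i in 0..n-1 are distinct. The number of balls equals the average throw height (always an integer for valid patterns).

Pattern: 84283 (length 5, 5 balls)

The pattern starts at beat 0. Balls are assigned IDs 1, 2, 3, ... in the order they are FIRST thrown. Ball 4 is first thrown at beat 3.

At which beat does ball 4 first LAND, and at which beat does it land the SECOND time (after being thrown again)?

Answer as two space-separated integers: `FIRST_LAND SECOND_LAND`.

Answer: 11 15

Derivation:
Beat 0 (L): throw ball1 h=8 -> lands@8:L; in-air after throw: [b1@8:L]
Beat 1 (R): throw ball2 h=4 -> lands@5:R; in-air after throw: [b2@5:R b1@8:L]
Beat 2 (L): throw ball3 h=2 -> lands@4:L; in-air after throw: [b3@4:L b2@5:R b1@8:L]
Beat 3 (R): throw ball4 h=8 -> lands@11:R; in-air after throw: [b3@4:L b2@5:R b1@8:L b4@11:R]
Beat 4 (L): throw ball3 h=3 -> lands@7:R; in-air after throw: [b2@5:R b3@7:R b1@8:L b4@11:R]
Beat 5 (R): throw ball2 h=8 -> lands@13:R; in-air after throw: [b3@7:R b1@8:L b4@11:R b2@13:R]
Beat 6 (L): throw ball5 h=4 -> lands@10:L; in-air after throw: [b3@7:R b1@8:L b5@10:L b4@11:R b2@13:R]
Beat 7 (R): throw ball3 h=2 -> lands@9:R; in-air after throw: [b1@8:L b3@9:R b5@10:L b4@11:R b2@13:R]
Beat 8 (L): throw ball1 h=8 -> lands@16:L; in-air after throw: [b3@9:R b5@10:L b4@11:R b2@13:R b1@16:L]
Beat 9 (R): throw ball3 h=3 -> lands@12:L; in-air after throw: [b5@10:L b4@11:R b3@12:L b2@13:R b1@16:L]
Beat 10 (L): throw ball5 h=8 -> lands@18:L; in-air after throw: [b4@11:R b3@12:L b2@13:R b1@16:L b5@18:L]
Beat 11 (R): throw ball4 h=4 -> lands@15:R; in-air after throw: [b3@12:L b2@13:R b4@15:R b1@16:L b5@18:L]
Beat 12 (L): throw ball3 h=2 -> lands@14:L; in-air after throw: [b2@13:R b3@14:L b4@15:R b1@16:L b5@18:L]
Beat 13 (R): throw ball2 h=8 -> lands@21:R; in-air after throw: [b3@14:L b4@15:R b1@16:L b5@18:L b2@21:R]
Beat 14 (L): throw ball3 h=3 -> lands@17:R; in-air after throw: [b4@15:R b1@16:L b3@17:R b5@18:L b2@21:R]
Beat 15 (R): throw ball4 h=8 -> lands@23:R; in-air after throw: [b1@16:L b3@17:R b5@18:L b2@21:R b4@23:R]
Ball 4: thrown@3 h=8 -> first land @11; rethrown@11 h=4 -> second land @15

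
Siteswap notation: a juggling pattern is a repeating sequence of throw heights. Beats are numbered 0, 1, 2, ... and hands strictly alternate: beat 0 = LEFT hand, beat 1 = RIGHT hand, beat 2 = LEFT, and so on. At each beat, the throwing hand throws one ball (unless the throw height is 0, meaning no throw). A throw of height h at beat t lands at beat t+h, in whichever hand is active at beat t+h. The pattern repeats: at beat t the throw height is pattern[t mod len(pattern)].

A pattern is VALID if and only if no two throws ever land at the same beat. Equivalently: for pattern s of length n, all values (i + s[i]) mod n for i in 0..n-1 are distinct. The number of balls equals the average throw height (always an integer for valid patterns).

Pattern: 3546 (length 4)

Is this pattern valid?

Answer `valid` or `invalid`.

Answer: invalid

Derivation:
i=0: (i + s[i]) mod n = (0 + 3) mod 4 = 3
i=1: (i + s[i]) mod n = (1 + 5) mod 4 = 2
i=2: (i + s[i]) mod n = (2 + 4) mod 4 = 2
i=3: (i + s[i]) mod n = (3 + 6) mod 4 = 1
Residues: [3, 2, 2, 1], distinct: False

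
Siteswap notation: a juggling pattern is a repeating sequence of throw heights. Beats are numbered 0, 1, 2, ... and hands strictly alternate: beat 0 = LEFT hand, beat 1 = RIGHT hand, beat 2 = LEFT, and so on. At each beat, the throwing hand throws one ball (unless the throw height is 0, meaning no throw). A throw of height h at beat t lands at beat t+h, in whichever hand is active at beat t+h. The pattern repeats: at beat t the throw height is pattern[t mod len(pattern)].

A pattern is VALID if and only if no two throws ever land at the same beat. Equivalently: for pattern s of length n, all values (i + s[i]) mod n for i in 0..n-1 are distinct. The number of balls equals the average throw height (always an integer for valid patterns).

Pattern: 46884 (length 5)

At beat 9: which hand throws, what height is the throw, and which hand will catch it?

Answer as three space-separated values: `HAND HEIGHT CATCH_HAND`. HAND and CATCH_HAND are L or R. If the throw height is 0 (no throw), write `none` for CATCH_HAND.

Answer: R 4 R

Derivation:
Beat 9: 9 mod 2 = 1, so hand = R
Throw height = pattern[9 mod 5] = pattern[4] = 4
Lands at beat 9+4=13, 13 mod 2 = 1, so catch hand = R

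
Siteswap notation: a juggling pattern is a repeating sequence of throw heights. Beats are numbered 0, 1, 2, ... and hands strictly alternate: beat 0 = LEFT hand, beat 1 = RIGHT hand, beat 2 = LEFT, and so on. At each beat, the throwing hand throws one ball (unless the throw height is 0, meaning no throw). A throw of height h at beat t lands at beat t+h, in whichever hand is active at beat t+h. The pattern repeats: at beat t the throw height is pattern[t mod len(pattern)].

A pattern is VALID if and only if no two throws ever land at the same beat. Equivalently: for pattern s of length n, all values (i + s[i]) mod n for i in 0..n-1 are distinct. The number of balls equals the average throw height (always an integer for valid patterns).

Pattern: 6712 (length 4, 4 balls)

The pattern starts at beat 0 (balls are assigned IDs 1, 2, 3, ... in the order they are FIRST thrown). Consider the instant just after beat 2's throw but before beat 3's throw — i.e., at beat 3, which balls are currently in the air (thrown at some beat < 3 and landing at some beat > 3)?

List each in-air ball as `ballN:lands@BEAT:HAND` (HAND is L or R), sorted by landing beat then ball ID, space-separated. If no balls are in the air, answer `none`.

Beat 0 (L): throw ball1 h=6 -> lands@6:L; in-air after throw: [b1@6:L]
Beat 1 (R): throw ball2 h=7 -> lands@8:L; in-air after throw: [b1@6:L b2@8:L]
Beat 2 (L): throw ball3 h=1 -> lands@3:R; in-air after throw: [b3@3:R b1@6:L b2@8:L]
Beat 3 (R): throw ball3 h=2 -> lands@5:R; in-air after throw: [b3@5:R b1@6:L b2@8:L]

Answer: ball1:lands@6:L ball2:lands@8:L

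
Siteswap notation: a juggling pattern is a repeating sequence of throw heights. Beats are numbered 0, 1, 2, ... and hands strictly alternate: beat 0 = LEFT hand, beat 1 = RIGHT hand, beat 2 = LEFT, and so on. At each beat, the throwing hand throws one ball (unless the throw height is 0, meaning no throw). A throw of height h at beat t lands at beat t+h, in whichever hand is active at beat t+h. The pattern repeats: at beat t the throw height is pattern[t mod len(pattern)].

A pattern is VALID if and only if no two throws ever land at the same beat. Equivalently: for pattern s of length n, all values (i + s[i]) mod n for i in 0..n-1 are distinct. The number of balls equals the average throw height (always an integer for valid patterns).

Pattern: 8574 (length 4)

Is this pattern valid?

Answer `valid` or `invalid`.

Answer: valid

Derivation:
i=0: (i + s[i]) mod n = (0 + 8) mod 4 = 0
i=1: (i + s[i]) mod n = (1 + 5) mod 4 = 2
i=2: (i + s[i]) mod n = (2 + 7) mod 4 = 1
i=3: (i + s[i]) mod n = (3 + 4) mod 4 = 3
Residues: [0, 2, 1, 3], distinct: True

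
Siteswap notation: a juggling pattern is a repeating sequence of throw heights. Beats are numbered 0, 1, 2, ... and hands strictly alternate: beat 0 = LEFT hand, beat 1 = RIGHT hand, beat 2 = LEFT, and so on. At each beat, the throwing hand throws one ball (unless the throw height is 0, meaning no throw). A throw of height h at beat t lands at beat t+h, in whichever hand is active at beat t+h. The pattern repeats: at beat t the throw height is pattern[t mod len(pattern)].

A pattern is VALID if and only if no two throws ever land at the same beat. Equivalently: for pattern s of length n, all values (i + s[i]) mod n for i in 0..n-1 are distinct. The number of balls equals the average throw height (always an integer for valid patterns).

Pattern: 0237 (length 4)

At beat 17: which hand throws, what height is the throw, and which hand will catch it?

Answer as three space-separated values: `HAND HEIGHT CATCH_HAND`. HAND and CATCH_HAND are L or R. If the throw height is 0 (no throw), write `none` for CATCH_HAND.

Beat 17: 17 mod 2 = 1, so hand = R
Throw height = pattern[17 mod 4] = pattern[1] = 2
Lands at beat 17+2=19, 19 mod 2 = 1, so catch hand = R

Answer: R 2 R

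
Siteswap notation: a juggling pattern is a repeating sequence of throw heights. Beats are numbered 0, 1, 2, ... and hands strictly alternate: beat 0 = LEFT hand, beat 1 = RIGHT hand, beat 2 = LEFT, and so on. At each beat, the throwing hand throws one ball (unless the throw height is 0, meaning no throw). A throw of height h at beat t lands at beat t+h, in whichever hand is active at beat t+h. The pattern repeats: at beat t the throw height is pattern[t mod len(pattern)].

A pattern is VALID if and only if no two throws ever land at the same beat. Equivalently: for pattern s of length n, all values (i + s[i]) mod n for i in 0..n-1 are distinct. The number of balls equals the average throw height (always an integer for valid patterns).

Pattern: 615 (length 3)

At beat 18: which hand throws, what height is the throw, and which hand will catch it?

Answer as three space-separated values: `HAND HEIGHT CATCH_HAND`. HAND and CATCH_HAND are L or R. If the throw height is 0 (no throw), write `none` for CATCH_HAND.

Answer: L 6 L

Derivation:
Beat 18: 18 mod 2 = 0, so hand = L
Throw height = pattern[18 mod 3] = pattern[0] = 6
Lands at beat 18+6=24, 24 mod 2 = 0, so catch hand = L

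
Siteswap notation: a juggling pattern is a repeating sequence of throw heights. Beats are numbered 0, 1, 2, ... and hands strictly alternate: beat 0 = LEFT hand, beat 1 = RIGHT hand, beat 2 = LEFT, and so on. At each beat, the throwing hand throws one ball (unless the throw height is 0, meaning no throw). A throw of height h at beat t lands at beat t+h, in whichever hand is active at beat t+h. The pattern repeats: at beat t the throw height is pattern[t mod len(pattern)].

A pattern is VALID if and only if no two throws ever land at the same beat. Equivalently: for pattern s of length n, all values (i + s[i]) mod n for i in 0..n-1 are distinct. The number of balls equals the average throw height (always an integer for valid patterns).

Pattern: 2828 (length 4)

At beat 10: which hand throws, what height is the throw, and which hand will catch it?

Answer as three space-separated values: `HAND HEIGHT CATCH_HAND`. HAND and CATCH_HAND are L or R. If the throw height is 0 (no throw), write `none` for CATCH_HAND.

Answer: L 2 L

Derivation:
Beat 10: 10 mod 2 = 0, so hand = L
Throw height = pattern[10 mod 4] = pattern[2] = 2
Lands at beat 10+2=12, 12 mod 2 = 0, so catch hand = L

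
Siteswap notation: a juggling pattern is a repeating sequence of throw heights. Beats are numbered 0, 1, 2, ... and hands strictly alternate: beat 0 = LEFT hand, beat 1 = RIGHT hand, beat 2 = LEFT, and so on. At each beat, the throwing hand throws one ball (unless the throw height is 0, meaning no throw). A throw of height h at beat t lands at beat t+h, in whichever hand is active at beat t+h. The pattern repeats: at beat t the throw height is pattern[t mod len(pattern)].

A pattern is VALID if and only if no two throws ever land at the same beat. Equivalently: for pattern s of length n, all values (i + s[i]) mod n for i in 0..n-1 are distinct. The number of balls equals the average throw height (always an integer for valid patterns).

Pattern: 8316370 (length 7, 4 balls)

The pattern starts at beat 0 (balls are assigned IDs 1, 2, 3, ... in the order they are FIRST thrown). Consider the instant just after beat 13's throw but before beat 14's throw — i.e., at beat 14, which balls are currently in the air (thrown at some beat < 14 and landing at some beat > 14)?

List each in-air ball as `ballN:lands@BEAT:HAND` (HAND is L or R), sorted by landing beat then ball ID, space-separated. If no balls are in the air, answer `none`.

Beat 0 (L): throw ball1 h=8 -> lands@8:L; in-air after throw: [b1@8:L]
Beat 1 (R): throw ball2 h=3 -> lands@4:L; in-air after throw: [b2@4:L b1@8:L]
Beat 2 (L): throw ball3 h=1 -> lands@3:R; in-air after throw: [b3@3:R b2@4:L b1@8:L]
Beat 3 (R): throw ball3 h=6 -> lands@9:R; in-air after throw: [b2@4:L b1@8:L b3@9:R]
Beat 4 (L): throw ball2 h=3 -> lands@7:R; in-air after throw: [b2@7:R b1@8:L b3@9:R]
Beat 5 (R): throw ball4 h=7 -> lands@12:L; in-air after throw: [b2@7:R b1@8:L b3@9:R b4@12:L]
Beat 7 (R): throw ball2 h=8 -> lands@15:R; in-air after throw: [b1@8:L b3@9:R b4@12:L b2@15:R]
Beat 8 (L): throw ball1 h=3 -> lands@11:R; in-air after throw: [b3@9:R b1@11:R b4@12:L b2@15:R]
Beat 9 (R): throw ball3 h=1 -> lands@10:L; in-air after throw: [b3@10:L b1@11:R b4@12:L b2@15:R]
Beat 10 (L): throw ball3 h=6 -> lands@16:L; in-air after throw: [b1@11:R b4@12:L b2@15:R b3@16:L]
Beat 11 (R): throw ball1 h=3 -> lands@14:L; in-air after throw: [b4@12:L b1@14:L b2@15:R b3@16:L]
Beat 12 (L): throw ball4 h=7 -> lands@19:R; in-air after throw: [b1@14:L b2@15:R b3@16:L b4@19:R]
Beat 14 (L): throw ball1 h=8 -> lands@22:L; in-air after throw: [b2@15:R b3@16:L b4@19:R b1@22:L]

Answer: ball2:lands@15:R ball3:lands@16:L ball4:lands@19:R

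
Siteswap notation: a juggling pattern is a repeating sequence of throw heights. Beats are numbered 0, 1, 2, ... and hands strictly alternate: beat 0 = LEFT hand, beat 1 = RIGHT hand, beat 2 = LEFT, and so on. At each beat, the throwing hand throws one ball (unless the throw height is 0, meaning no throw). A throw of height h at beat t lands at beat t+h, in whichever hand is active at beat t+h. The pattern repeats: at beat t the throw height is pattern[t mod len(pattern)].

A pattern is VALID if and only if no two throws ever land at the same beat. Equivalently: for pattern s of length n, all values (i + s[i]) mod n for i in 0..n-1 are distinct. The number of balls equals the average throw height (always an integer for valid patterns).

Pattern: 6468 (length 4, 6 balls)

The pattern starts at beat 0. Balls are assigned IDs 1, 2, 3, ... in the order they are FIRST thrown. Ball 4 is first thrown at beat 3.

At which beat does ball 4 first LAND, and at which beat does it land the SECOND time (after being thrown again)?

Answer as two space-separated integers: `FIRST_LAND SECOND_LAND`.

Beat 0 (L): throw ball1 h=6 -> lands@6:L; in-air after throw: [b1@6:L]
Beat 1 (R): throw ball2 h=4 -> lands@5:R; in-air after throw: [b2@5:R b1@6:L]
Beat 2 (L): throw ball3 h=6 -> lands@8:L; in-air after throw: [b2@5:R b1@6:L b3@8:L]
Beat 3 (R): throw ball4 h=8 -> lands@11:R; in-air after throw: [b2@5:R b1@6:L b3@8:L b4@11:R]
Beat 4 (L): throw ball5 h=6 -> lands@10:L; in-air after throw: [b2@5:R b1@6:L b3@8:L b5@10:L b4@11:R]
Beat 5 (R): throw ball2 h=4 -> lands@9:R; in-air after throw: [b1@6:L b3@8:L b2@9:R b5@10:L b4@11:R]
Beat 6 (L): throw ball1 h=6 -> lands@12:L; in-air after throw: [b3@8:L b2@9:R b5@10:L b4@11:R b1@12:L]
Beat 7 (R): throw ball6 h=8 -> lands@15:R; in-air after throw: [b3@8:L b2@9:R b5@10:L b4@11:R b1@12:L b6@15:R]
Beat 8 (L): throw ball3 h=6 -> lands@14:L; in-air after throw: [b2@9:R b5@10:L b4@11:R b1@12:L b3@14:L b6@15:R]
Beat 9 (R): throw ball2 h=4 -> lands@13:R; in-air after throw: [b5@10:L b4@11:R b1@12:L b2@13:R b3@14:L b6@15:R]
Beat 10 (L): throw ball5 h=6 -> lands@16:L; in-air after throw: [b4@11:R b1@12:L b2@13:R b3@14:L b6@15:R b5@16:L]
Beat 11 (R): throw ball4 h=8 -> lands@19:R; in-air after throw: [b1@12:L b2@13:R b3@14:L b6@15:R b5@16:L b4@19:R]
Beat 12 (L): throw ball1 h=6 -> lands@18:L; in-air after throw: [b2@13:R b3@14:L b6@15:R b5@16:L b1@18:L b4@19:R]
Beat 13 (R): throw ball2 h=4 -> lands@17:R; in-air after throw: [b3@14:L b6@15:R b5@16:L b2@17:R b1@18:L b4@19:R]
Beat 14 (L): throw ball3 h=6 -> lands@20:L; in-air after throw: [b6@15:R b5@16:L b2@17:R b1@18:L b4@19:R b3@20:L]
Ball 4: thrown@3 h=8 -> first land @11; rethrown@11 h=8 -> second land @19

Answer: 11 19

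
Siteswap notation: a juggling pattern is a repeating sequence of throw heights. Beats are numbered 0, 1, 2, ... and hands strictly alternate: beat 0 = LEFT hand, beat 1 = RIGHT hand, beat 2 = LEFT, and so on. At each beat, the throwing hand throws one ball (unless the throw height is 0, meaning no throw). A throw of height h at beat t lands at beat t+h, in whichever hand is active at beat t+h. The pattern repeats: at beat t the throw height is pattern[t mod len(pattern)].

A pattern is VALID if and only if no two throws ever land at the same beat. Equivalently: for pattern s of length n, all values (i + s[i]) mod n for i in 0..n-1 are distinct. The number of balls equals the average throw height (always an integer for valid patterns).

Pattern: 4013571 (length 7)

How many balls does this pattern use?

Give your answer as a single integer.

Answer: 3

Derivation:
Pattern = [4, 0, 1, 3, 5, 7, 1], length n = 7
  position 0: throw height = 4, running sum = 4
  position 1: throw height = 0, running sum = 4
  position 2: throw height = 1, running sum = 5
  position 3: throw height = 3, running sum = 8
  position 4: throw height = 5, running sum = 13
  position 5: throw height = 7, running sum = 20
  position 6: throw height = 1, running sum = 21
Total sum = 21; balls = sum / n = 21 / 7 = 3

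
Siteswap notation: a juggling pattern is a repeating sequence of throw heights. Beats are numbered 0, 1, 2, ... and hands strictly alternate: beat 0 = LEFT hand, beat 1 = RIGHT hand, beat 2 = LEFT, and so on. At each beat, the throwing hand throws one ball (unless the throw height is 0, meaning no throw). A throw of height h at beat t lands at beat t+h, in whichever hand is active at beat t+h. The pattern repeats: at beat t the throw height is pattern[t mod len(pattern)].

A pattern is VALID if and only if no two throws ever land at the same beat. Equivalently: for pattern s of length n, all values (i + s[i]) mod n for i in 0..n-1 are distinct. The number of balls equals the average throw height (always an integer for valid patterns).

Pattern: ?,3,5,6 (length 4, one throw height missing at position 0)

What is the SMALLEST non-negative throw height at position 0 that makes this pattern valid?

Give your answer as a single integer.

i=0: s[i]=? (unknown)
i=1: (1 + 3) mod 4 = 0
i=2: (2 + 5) mod 4 = 3
i=3: (3 + 6) mod 4 = 1
Known residues: [0, 1, 3]; need a permutation of 0..3, so missing residue r = 2
Need (0 + s) mod 4 = 2; smallest s = (2 - 0) mod 4 = 2

Answer: 2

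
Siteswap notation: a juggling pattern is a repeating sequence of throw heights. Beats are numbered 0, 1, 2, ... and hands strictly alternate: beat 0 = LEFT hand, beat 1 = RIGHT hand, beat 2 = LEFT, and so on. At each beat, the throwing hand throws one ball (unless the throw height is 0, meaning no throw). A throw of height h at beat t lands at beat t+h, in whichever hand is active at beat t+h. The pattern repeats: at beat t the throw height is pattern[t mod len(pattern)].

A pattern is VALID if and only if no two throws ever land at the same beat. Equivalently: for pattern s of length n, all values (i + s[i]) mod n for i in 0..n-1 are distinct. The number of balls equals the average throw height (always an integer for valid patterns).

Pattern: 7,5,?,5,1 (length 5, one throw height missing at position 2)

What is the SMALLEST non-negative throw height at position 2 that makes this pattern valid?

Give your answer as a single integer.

i=0: (0 + 7) mod 5 = 2
i=1: (1 + 5) mod 5 = 1
i=2: s[i]=? (unknown)
i=3: (3 + 5) mod 5 = 3
i=4: (4 + 1) mod 5 = 0
Known residues: [0, 1, 2, 3]; need a permutation of 0..4, so missing residue r = 4
Need (2 + s) mod 5 = 4; smallest s = (4 - 2) mod 5 = 2

Answer: 2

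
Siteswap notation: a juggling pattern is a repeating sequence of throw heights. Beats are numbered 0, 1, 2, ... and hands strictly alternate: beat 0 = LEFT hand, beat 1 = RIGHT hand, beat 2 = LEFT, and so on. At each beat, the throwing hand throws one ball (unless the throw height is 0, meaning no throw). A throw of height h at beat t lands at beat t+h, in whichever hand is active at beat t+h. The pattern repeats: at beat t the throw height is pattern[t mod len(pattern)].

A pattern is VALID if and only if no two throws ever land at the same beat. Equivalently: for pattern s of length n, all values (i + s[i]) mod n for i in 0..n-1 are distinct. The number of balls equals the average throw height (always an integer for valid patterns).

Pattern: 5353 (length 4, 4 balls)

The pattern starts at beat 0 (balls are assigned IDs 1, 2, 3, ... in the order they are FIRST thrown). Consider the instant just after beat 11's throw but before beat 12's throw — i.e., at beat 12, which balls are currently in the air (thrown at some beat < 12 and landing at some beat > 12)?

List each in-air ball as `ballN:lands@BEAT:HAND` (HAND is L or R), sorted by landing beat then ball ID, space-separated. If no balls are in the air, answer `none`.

Beat 0 (L): throw ball1 h=5 -> lands@5:R; in-air after throw: [b1@5:R]
Beat 1 (R): throw ball2 h=3 -> lands@4:L; in-air after throw: [b2@4:L b1@5:R]
Beat 2 (L): throw ball3 h=5 -> lands@7:R; in-air after throw: [b2@4:L b1@5:R b3@7:R]
Beat 3 (R): throw ball4 h=3 -> lands@6:L; in-air after throw: [b2@4:L b1@5:R b4@6:L b3@7:R]
Beat 4 (L): throw ball2 h=5 -> lands@9:R; in-air after throw: [b1@5:R b4@6:L b3@7:R b2@9:R]
Beat 5 (R): throw ball1 h=3 -> lands@8:L; in-air after throw: [b4@6:L b3@7:R b1@8:L b2@9:R]
Beat 6 (L): throw ball4 h=5 -> lands@11:R; in-air after throw: [b3@7:R b1@8:L b2@9:R b4@11:R]
Beat 7 (R): throw ball3 h=3 -> lands@10:L; in-air after throw: [b1@8:L b2@9:R b3@10:L b4@11:R]
Beat 8 (L): throw ball1 h=5 -> lands@13:R; in-air after throw: [b2@9:R b3@10:L b4@11:R b1@13:R]
Beat 9 (R): throw ball2 h=3 -> lands@12:L; in-air after throw: [b3@10:L b4@11:R b2@12:L b1@13:R]
Beat 10 (L): throw ball3 h=5 -> lands@15:R; in-air after throw: [b4@11:R b2@12:L b1@13:R b3@15:R]
Beat 11 (R): throw ball4 h=3 -> lands@14:L; in-air after throw: [b2@12:L b1@13:R b4@14:L b3@15:R]
Beat 12 (L): throw ball2 h=5 -> lands@17:R; in-air after throw: [b1@13:R b4@14:L b3@15:R b2@17:R]

Answer: ball1:lands@13:R ball4:lands@14:L ball3:lands@15:R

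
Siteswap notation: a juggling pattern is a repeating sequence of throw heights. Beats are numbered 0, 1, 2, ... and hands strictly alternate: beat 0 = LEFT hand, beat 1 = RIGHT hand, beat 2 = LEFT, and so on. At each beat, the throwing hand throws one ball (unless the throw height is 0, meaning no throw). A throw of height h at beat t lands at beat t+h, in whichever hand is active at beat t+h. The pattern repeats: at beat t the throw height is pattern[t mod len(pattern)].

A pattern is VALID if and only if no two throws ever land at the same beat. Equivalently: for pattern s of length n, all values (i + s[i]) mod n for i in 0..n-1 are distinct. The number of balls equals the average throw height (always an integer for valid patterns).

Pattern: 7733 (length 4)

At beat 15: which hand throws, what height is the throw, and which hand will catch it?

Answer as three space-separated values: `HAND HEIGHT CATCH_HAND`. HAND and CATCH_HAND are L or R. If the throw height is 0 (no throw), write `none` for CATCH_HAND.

Answer: R 3 L

Derivation:
Beat 15: 15 mod 2 = 1, so hand = R
Throw height = pattern[15 mod 4] = pattern[3] = 3
Lands at beat 15+3=18, 18 mod 2 = 0, so catch hand = L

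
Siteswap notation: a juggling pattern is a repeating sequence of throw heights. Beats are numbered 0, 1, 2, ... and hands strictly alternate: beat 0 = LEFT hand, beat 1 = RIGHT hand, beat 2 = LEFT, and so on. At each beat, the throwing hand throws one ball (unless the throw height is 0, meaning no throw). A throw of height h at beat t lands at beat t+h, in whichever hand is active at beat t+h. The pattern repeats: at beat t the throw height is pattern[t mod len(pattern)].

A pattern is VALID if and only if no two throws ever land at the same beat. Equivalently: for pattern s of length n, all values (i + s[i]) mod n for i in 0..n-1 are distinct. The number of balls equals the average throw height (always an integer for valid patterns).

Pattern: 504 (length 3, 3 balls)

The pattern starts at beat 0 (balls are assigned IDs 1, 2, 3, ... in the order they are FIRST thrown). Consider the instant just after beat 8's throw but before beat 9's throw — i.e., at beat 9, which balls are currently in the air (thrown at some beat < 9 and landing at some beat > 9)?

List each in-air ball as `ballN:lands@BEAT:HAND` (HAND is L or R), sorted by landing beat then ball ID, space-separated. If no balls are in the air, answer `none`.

Beat 0 (L): throw ball1 h=5 -> lands@5:R; in-air after throw: [b1@5:R]
Beat 2 (L): throw ball2 h=4 -> lands@6:L; in-air after throw: [b1@5:R b2@6:L]
Beat 3 (R): throw ball3 h=5 -> lands@8:L; in-air after throw: [b1@5:R b2@6:L b3@8:L]
Beat 5 (R): throw ball1 h=4 -> lands@9:R; in-air after throw: [b2@6:L b3@8:L b1@9:R]
Beat 6 (L): throw ball2 h=5 -> lands@11:R; in-air after throw: [b3@8:L b1@9:R b2@11:R]
Beat 8 (L): throw ball3 h=4 -> lands@12:L; in-air after throw: [b1@9:R b2@11:R b3@12:L]
Beat 9 (R): throw ball1 h=5 -> lands@14:L; in-air after throw: [b2@11:R b3@12:L b1@14:L]

Answer: ball2:lands@11:R ball3:lands@12:L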